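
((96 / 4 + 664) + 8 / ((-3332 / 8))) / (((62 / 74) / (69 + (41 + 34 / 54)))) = 63337112672 / 697221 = 90842.23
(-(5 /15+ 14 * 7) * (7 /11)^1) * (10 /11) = -20650 /363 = -56.89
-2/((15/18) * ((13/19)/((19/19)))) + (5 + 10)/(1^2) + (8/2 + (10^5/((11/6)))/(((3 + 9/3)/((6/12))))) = 3261077/715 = 4560.95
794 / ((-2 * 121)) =-397 / 121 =-3.28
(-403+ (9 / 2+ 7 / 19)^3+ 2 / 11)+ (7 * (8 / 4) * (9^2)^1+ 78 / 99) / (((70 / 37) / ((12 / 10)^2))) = 304372245257 / 528143000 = 576.31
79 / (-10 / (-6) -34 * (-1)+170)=237 / 617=0.38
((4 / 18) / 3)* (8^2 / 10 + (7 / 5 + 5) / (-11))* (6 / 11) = 256 / 1089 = 0.24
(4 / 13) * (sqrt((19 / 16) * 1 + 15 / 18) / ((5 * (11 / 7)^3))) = 343 * sqrt(291) / 259545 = 0.02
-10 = -10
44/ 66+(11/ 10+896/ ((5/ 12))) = 12913/ 6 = 2152.17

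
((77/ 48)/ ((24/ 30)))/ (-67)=-385/ 12864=-0.03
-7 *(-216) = 1512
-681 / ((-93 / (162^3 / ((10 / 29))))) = 13993904412 / 155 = 90283254.27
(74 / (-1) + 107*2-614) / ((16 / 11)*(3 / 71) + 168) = -61699 / 21876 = -2.82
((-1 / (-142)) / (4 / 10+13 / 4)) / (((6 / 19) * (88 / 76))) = 1805 / 342078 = 0.01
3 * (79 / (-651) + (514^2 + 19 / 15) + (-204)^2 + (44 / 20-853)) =992652434 / 1085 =914887.04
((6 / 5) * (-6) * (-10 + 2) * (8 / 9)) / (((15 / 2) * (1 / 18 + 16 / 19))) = 58368 / 7675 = 7.60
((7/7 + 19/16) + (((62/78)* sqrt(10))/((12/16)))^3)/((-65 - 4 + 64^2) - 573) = 35/55264 + 9533120* sqrt(10)/2765985651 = 0.01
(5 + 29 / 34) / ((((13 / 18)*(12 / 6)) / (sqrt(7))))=1791*sqrt(7) / 442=10.72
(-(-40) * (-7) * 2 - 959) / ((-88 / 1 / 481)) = 730639 / 88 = 8302.72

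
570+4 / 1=574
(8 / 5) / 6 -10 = -9.73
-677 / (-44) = 677 / 44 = 15.39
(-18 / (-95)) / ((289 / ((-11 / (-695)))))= 198 / 19081225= 0.00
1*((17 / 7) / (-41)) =-17 / 287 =-0.06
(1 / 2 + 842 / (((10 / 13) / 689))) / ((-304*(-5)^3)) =7541799 / 380000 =19.85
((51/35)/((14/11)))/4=561/1960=0.29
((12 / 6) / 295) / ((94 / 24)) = 24 / 13865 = 0.00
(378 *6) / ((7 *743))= 324 / 743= 0.44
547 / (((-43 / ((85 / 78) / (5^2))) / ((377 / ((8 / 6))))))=-269671 / 1720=-156.79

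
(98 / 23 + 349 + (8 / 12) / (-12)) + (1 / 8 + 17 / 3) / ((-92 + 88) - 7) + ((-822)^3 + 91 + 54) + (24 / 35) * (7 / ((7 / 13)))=-354108309851393 / 637560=-555411741.41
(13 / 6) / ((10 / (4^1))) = 13 / 15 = 0.87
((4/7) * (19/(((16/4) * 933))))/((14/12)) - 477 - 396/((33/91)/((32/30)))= -125096761/76195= -1641.80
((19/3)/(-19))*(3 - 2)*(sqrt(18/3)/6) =-sqrt(6)/18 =-0.14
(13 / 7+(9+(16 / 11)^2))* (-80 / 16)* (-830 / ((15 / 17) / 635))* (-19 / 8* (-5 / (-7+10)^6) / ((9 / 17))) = 19874761669625 / 16671501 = 1192139.91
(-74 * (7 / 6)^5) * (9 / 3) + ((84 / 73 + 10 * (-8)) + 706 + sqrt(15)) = sqrt(15) + 13937765 / 94608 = 151.19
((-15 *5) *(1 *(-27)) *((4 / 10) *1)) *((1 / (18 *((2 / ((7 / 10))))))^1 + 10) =32463 / 4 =8115.75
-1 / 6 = -0.17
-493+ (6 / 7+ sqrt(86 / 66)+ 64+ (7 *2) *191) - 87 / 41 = sqrt(1419) / 33+ 643952 / 287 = 2244.88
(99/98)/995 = 99/97510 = 0.00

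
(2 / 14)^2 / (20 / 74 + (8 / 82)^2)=62197 / 852698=0.07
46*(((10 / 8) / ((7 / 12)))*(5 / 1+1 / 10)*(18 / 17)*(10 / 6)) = 6210 / 7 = 887.14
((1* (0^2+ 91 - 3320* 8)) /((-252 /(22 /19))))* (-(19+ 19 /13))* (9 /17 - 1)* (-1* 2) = -30448 /13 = -2342.15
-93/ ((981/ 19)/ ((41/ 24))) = -24149/ 7848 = -3.08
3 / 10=0.30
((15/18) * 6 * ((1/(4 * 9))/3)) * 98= 245/54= 4.54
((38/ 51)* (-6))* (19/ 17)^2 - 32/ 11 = -459012/ 54043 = -8.49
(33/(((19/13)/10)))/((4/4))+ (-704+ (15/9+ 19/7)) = -189058/399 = -473.83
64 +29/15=989/15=65.93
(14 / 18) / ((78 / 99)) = 77 / 78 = 0.99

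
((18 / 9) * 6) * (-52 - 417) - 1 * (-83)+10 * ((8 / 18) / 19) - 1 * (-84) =-933791 / 171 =-5460.77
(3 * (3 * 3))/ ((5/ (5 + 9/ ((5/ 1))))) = 36.72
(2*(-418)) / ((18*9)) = -418 / 81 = -5.16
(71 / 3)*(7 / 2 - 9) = -781 / 6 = -130.17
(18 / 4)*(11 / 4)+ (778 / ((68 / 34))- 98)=2427 / 8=303.38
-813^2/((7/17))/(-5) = 11236473/35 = 321042.09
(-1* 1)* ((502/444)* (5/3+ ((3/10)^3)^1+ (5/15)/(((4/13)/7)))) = -2328527/222000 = -10.49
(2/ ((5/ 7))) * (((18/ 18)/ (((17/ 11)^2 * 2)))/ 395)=847/ 570775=0.00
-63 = -63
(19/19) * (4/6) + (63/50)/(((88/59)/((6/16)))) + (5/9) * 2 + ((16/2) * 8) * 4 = 81764359/316800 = 258.09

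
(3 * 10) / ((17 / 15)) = 450 / 17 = 26.47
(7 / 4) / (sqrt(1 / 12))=7* sqrt(3) / 2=6.06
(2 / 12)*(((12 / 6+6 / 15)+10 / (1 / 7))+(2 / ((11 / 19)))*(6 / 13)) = 26453 / 2145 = 12.33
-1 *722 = -722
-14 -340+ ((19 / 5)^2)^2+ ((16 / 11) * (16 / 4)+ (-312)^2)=668279781 / 6875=97204.33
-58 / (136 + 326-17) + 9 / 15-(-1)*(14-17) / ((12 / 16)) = -1571 / 445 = -3.53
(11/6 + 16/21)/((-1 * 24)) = -0.11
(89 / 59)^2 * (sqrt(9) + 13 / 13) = 31684 / 3481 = 9.10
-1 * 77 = -77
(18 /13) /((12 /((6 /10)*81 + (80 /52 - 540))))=-95523 /1690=-56.52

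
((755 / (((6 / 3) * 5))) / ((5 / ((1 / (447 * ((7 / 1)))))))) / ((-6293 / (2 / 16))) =-151 / 1575263760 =-0.00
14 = 14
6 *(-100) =-600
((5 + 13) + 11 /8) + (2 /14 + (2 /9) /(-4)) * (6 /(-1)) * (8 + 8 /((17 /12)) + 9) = 3065 /408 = 7.51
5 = 5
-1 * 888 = -888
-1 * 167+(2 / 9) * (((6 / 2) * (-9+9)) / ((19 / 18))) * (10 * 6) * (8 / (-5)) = -167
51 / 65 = 0.78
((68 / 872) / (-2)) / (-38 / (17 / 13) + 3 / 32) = 2312 / 1717513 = 0.00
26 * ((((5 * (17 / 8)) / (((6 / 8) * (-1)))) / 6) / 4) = -1105 / 72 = -15.35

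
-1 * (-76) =76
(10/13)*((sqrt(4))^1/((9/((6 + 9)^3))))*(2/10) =1500/13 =115.38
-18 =-18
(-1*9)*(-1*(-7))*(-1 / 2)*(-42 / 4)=-330.75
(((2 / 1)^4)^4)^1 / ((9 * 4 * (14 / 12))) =32768 / 21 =1560.38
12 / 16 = 3 / 4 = 0.75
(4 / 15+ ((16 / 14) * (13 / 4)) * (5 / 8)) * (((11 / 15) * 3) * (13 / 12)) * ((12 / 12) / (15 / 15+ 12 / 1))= 11957 / 25200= 0.47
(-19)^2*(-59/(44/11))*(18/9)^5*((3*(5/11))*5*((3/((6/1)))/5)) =-1277940/11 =-116176.36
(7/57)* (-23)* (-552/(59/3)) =88872/1121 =79.28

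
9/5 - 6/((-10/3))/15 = 48/25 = 1.92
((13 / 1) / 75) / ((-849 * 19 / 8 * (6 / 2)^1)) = -104 / 3629475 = -0.00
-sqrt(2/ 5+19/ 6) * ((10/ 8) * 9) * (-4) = 3 * sqrt(3210)/ 2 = 84.99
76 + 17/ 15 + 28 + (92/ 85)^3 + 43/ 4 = 863346481/ 7369500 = 117.15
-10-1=-11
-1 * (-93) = 93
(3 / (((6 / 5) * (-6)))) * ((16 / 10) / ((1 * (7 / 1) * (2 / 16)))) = -16 / 21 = -0.76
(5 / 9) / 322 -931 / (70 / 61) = -5877856 / 7245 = -811.30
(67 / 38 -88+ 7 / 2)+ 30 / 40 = -6231 / 76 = -81.99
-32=-32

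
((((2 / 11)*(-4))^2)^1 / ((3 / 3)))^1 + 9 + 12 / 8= 11.03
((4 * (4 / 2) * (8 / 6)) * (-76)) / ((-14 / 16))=19456 / 21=926.48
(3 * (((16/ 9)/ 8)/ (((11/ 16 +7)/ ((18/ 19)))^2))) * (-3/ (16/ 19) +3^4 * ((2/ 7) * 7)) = 973440/ 606841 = 1.60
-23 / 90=-0.26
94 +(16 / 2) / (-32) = 375 / 4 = 93.75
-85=-85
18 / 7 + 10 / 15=68 / 21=3.24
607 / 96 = 6.32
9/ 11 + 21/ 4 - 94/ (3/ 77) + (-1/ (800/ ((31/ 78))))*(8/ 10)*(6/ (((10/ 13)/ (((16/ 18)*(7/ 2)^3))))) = -2382649463/ 990000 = -2406.72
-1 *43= -43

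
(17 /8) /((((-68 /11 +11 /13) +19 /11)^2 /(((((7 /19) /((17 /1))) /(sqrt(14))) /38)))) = 20449 * sqrt(14) /3075789312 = 0.00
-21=-21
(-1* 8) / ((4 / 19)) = -38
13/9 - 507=-4550/9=-505.56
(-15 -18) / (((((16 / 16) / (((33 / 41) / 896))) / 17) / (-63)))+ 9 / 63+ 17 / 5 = 6482347 / 183680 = 35.29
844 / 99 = 8.53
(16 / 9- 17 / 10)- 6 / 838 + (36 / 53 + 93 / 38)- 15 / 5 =3744833 / 18986985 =0.20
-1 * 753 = -753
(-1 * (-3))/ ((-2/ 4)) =-6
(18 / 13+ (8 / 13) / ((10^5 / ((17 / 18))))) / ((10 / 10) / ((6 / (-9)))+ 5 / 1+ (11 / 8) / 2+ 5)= 8100034 / 53746875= 0.15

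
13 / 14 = 0.93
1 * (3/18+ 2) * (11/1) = 143/6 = 23.83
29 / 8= 3.62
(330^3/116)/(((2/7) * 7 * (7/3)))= 13476375/203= 66386.08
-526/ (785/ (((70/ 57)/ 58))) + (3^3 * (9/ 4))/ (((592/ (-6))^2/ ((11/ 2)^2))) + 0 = 63514629875/ 363811070976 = 0.17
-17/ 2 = -8.50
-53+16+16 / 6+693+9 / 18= 3955 / 6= 659.17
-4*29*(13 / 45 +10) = -53708 / 45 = -1193.51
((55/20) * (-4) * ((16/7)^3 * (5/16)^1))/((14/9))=-63360/2401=-26.39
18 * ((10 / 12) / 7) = 15 / 7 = 2.14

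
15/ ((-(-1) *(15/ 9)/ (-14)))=-126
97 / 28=3.46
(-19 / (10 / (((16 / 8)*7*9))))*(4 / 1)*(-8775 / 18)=466830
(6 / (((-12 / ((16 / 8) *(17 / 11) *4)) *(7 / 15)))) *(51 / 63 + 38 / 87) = -23460 / 1421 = -16.51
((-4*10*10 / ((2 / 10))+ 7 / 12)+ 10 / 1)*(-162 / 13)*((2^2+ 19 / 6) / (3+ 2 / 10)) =46194255 / 832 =55521.94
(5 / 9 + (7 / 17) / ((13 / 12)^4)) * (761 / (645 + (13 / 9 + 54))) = 0.93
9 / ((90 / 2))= 0.20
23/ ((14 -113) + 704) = 23/ 605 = 0.04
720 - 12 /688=123837 /172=719.98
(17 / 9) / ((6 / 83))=1411 / 54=26.13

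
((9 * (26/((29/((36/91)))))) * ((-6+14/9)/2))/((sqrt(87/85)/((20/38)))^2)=-4080000/2125207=-1.92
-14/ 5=-2.80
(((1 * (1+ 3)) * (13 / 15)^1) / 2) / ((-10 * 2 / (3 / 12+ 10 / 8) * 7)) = -13 / 700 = -0.02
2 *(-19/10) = -19/5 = -3.80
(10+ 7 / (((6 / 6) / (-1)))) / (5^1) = 3 / 5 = 0.60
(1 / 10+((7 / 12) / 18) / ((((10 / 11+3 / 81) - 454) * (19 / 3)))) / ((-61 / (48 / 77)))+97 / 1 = 5823949769173 / 60041351755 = 97.00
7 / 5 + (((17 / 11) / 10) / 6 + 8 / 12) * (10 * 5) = 11887 / 330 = 36.02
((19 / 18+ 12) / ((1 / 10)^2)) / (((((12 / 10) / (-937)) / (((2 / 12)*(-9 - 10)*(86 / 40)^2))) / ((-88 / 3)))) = -425461879975 / 972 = -437717983.51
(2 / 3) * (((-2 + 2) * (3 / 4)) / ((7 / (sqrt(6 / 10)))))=0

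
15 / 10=1.50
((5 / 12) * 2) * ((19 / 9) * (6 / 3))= 95 / 27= 3.52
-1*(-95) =95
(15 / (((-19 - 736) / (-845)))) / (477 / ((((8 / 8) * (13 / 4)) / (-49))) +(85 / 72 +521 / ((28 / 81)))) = -16609320 / 5622817049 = -0.00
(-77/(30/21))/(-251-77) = 539/3280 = 0.16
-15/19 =-0.79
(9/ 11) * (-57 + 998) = 769.91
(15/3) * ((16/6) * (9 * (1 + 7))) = 960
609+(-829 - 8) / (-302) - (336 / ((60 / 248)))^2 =-14557560197 / 7550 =-1928153.67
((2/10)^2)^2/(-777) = -1/485625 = -0.00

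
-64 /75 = -0.85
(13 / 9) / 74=0.02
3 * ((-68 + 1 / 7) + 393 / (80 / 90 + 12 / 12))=50052 / 119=420.61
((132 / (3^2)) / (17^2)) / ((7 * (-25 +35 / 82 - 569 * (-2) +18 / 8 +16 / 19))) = 137104 / 21114494037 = 0.00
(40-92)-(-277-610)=835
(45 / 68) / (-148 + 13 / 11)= -99 / 21964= -0.00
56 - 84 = -28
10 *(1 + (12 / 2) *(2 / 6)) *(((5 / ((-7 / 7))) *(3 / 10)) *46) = -2070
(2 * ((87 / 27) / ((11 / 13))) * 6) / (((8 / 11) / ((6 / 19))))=377 / 19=19.84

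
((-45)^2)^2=4100625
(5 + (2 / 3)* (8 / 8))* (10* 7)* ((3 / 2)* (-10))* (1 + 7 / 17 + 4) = -32200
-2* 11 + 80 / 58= -598 / 29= -20.62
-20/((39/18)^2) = -720/169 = -4.26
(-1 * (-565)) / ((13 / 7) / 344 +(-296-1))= -1360520 / 715163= -1.90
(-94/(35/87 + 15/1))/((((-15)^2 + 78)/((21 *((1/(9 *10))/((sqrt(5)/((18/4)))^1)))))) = -28623 *sqrt(5)/6767000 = -0.01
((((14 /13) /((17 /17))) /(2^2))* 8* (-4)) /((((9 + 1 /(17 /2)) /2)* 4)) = -952 /2015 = -0.47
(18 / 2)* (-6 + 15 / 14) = -621 / 14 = -44.36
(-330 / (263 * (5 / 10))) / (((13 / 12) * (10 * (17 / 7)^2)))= -0.04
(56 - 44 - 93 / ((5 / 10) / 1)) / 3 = -58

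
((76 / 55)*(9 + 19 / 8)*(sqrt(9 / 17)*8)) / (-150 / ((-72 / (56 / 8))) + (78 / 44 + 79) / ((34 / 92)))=248976*sqrt(17) / 2615885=0.39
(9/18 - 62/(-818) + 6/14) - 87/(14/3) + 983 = 2763830/2863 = 965.36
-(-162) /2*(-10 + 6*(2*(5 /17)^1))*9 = -80190 /17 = -4717.06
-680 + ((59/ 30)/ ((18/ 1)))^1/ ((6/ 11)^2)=-679.63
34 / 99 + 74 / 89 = 1.17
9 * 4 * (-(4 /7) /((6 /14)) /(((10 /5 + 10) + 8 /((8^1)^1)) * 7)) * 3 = -144 /91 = -1.58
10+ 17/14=157/14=11.21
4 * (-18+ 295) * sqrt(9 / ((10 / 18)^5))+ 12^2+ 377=521+ 807732 * sqrt(5) / 125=14970.15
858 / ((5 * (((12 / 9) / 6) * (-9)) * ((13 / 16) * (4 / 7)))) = -924 / 5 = -184.80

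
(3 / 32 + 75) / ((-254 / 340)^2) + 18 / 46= 400479813 / 2967736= 134.94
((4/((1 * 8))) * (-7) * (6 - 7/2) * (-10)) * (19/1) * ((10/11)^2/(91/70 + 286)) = 1662500/347633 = 4.78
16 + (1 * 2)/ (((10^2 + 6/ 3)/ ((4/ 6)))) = 2450/ 153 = 16.01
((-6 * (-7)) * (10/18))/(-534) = -35/801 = -0.04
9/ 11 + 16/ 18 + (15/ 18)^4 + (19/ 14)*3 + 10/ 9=735653/ 99792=7.37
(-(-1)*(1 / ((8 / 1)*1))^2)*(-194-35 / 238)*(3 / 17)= -0.54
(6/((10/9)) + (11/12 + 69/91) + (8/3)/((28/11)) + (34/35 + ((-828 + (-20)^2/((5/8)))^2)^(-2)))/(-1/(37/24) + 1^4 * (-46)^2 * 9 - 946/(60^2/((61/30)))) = 0.00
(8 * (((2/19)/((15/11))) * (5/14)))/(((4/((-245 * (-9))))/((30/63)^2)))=11000/399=27.57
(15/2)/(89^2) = 0.00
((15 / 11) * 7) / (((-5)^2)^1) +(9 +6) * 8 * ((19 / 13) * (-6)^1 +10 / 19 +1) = -11802213 / 13585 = -868.77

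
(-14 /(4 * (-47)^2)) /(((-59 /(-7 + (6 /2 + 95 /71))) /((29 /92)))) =-38367 /1702644184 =-0.00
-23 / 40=-0.58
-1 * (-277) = 277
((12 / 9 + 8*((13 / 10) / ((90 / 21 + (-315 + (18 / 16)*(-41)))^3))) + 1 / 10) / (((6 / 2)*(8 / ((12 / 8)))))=114374496872183 / 1276738773613920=0.09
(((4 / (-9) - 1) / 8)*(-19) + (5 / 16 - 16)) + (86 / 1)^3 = 91590299 / 144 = 636043.74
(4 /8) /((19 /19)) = 1 /2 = 0.50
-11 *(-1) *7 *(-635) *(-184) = 8996680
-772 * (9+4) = -10036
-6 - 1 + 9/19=-124/19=-6.53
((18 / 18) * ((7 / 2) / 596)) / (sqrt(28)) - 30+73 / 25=-677 / 25+sqrt(7) / 2384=-27.08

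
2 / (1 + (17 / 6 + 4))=12 / 47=0.26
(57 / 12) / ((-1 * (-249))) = 19 / 996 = 0.02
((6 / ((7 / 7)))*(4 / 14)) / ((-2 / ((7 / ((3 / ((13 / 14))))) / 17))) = -13 / 119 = -0.11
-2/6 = -1/3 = -0.33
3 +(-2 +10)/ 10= 19/ 5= 3.80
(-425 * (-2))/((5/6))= 1020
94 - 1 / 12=1127 / 12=93.92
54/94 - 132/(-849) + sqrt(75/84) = 9709/13301 + 5*sqrt(7)/14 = 1.67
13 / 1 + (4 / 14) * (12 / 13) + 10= 2117 / 91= 23.26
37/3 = 12.33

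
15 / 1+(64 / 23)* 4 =601 / 23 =26.13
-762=-762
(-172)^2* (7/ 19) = 207088/ 19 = 10899.37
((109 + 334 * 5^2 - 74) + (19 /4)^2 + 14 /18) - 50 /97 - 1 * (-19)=117705889 /13968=8426.82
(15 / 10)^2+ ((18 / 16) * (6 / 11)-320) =-6977 / 22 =-317.14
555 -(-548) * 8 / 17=13819 / 17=812.88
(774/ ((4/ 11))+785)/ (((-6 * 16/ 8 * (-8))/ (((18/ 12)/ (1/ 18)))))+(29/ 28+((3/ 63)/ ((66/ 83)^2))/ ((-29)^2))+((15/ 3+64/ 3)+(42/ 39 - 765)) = 1326028976995/ 16001713728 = 82.87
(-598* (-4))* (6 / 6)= 2392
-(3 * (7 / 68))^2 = -441 / 4624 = -0.10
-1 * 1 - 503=-504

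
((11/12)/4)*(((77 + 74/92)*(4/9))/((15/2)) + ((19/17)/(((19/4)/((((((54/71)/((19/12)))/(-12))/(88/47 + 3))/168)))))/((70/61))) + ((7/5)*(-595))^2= 17741677491681983201/25568427336480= 693890.06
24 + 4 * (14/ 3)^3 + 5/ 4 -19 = 44579/ 108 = 412.77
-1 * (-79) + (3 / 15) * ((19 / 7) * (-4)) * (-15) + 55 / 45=7106 / 63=112.79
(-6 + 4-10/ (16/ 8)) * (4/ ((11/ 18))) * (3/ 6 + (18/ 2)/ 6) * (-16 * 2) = 32256/ 11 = 2932.36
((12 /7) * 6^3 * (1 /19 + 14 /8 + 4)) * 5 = 204120 /19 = 10743.16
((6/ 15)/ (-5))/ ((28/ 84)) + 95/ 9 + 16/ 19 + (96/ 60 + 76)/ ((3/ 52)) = 5797859/ 4275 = 1356.22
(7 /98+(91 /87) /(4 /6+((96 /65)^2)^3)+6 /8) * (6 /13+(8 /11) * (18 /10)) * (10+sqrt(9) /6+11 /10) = 588397069941084909 /31270128268604225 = 18.82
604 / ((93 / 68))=41072 / 93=441.63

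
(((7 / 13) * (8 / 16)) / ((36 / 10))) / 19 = 35 / 8892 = 0.00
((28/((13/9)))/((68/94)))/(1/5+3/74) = 2191140/19669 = 111.40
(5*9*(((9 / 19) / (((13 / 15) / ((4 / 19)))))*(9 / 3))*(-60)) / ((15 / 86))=-25077600 / 4693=-5343.62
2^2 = 4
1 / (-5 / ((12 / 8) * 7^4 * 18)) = -12965.40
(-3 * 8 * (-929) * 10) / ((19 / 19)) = 222960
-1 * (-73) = 73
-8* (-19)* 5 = 760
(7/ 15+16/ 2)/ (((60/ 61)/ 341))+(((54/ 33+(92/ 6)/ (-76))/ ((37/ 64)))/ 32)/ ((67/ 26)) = 1368721849897/ 466299900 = 2935.28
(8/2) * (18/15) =24/5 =4.80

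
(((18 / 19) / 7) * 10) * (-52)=-9360 / 133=-70.38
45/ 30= 3/ 2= 1.50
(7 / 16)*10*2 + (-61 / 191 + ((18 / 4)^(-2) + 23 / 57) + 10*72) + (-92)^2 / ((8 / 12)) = 15784924343 / 1175796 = 13424.88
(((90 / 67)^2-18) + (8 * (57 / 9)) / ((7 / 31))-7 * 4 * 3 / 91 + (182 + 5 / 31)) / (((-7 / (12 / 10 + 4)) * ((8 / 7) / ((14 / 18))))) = -14794360169 / 75145860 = -196.88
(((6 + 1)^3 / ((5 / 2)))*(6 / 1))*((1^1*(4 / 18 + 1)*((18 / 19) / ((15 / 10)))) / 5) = 60368 / 475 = 127.09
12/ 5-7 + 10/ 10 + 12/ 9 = -2.27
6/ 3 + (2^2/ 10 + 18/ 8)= 93/ 20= 4.65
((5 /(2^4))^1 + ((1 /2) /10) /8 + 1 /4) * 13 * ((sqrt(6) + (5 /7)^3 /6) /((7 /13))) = 54925 /65856 + 2197 * sqrt(6) /160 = 34.47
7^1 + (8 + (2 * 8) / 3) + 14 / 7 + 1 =70 / 3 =23.33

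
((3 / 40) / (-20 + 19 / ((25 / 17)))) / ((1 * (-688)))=5 / 324736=0.00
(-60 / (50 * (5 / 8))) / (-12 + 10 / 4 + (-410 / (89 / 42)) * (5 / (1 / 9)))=8544 / 38787275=0.00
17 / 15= 1.13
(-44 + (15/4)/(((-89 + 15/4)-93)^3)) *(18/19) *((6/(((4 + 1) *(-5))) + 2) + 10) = -490.21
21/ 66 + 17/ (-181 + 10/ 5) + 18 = 18.22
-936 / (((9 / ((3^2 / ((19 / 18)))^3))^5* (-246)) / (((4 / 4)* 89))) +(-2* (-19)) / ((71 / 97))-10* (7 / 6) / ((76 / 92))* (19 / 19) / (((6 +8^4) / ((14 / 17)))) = 346516102663101671123710891505142432491 / 660364952894797032068476827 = 524734241488.90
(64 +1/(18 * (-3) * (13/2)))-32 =11231/351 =32.00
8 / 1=8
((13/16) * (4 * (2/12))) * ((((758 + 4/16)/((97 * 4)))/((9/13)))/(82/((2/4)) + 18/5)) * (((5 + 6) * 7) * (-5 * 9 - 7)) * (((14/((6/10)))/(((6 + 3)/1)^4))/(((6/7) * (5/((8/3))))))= -13967438485/172794852504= -0.08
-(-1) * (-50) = -50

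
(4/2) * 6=12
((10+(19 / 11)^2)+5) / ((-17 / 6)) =-768 / 121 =-6.35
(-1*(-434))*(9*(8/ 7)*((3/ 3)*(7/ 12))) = 2604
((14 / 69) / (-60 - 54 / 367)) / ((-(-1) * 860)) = -2569 / 654935580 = -0.00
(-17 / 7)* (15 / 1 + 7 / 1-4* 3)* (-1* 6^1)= 1020 / 7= 145.71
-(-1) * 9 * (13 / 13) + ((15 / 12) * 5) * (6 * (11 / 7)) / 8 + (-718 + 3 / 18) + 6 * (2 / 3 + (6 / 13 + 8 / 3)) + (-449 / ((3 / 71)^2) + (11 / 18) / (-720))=-297397545671 / 1179360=-252168.59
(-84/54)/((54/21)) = -49/81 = -0.60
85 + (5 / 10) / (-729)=123929 / 1458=85.00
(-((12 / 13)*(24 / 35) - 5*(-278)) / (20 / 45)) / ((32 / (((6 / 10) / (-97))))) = 8541963 / 14123200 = 0.60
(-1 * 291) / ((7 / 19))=-5529 / 7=-789.86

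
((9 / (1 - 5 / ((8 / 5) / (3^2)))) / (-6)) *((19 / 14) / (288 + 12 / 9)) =171 / 659246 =0.00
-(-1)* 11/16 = 11/16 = 0.69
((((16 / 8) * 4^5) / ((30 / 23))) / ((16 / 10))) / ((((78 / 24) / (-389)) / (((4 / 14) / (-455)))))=73.76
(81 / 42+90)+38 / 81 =104779 / 1134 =92.40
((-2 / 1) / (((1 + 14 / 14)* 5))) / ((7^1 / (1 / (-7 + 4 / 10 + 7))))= -1 / 14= -0.07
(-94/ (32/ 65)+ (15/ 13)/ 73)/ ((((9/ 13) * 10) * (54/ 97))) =-56239727/ 1135296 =-49.54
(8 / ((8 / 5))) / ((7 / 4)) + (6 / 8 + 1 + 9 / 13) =1929 / 364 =5.30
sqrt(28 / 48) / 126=0.01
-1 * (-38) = 38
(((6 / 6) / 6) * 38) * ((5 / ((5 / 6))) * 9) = 342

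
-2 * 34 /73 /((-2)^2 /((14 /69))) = -238 /5037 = -0.05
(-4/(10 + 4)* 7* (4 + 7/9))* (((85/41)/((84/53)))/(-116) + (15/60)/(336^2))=0.11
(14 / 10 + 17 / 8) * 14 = 987 / 20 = 49.35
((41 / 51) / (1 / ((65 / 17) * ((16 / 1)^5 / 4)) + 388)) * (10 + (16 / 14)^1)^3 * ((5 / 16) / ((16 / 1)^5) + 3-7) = -3536304344903655 / 308402602121656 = -11.47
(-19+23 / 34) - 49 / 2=-728 / 17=-42.82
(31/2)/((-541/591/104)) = -952692/541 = -1760.98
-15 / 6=-5 / 2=-2.50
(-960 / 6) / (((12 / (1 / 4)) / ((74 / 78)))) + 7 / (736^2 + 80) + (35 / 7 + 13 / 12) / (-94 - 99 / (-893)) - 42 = -80121785872673 / 1771540881552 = -45.23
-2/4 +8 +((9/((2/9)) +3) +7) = 58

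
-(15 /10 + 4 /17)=-59 /34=-1.74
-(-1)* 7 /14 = 1 /2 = 0.50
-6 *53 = -318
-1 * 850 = -850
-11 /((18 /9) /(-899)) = 9889 /2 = 4944.50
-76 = -76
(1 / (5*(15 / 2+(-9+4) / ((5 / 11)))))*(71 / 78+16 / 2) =-139 / 273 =-0.51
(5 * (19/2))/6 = 95/12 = 7.92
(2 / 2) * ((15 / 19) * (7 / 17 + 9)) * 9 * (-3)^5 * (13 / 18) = -11736.22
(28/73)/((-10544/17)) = -119/192428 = -0.00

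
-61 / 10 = -6.10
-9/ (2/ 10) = -45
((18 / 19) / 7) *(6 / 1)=108 / 133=0.81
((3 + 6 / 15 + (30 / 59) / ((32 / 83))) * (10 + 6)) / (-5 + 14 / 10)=-22273 / 1062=-20.97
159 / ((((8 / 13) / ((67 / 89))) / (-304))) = -5262582 / 89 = -59130.13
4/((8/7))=3.50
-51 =-51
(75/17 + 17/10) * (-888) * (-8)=3690528/85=43417.98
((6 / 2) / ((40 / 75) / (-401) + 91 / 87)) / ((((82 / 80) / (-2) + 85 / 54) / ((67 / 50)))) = 56098296 / 15475457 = 3.62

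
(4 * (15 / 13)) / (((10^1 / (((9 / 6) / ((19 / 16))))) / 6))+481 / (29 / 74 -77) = -3893702 / 1400243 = -2.78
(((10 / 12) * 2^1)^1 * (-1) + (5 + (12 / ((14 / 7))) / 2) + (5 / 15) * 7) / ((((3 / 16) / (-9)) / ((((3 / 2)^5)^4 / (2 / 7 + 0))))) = -317297380491 / 65536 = -4841573.80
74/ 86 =37/ 43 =0.86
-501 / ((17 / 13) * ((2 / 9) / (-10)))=293085 / 17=17240.29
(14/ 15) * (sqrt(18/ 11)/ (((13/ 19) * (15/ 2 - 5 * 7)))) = -532 * sqrt(22)/ 39325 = -0.06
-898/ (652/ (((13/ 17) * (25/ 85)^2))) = -145925/ 1601638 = -0.09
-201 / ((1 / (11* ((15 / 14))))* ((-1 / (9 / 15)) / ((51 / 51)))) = 19899 / 14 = 1421.36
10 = 10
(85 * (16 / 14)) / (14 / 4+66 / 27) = 12240 / 749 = 16.34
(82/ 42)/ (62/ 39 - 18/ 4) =-1066/ 1589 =-0.67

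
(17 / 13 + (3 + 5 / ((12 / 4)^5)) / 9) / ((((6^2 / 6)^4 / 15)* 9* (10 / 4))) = 0.00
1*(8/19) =0.42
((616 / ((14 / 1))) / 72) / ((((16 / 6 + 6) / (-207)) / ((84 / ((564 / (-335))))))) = 1779855 / 2444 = 728.25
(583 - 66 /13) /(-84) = -7513 /1092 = -6.88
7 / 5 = 1.40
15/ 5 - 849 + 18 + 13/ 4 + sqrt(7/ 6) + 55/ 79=-260401/ 316 + sqrt(42)/ 6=-822.97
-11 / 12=-0.92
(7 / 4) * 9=63 / 4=15.75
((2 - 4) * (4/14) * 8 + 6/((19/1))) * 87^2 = -4284054/133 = -32210.93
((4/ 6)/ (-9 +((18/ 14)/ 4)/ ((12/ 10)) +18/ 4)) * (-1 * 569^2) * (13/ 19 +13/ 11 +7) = 67192062896/ 148599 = 452170.36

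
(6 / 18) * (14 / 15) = 14 / 45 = 0.31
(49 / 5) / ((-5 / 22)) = -1078 / 25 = -43.12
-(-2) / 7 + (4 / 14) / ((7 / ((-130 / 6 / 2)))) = -23 / 147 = -0.16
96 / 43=2.23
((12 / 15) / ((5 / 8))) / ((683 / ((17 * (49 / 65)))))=26656 / 1109875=0.02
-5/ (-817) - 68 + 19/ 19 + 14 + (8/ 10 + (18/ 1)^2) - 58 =873398/ 4085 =213.81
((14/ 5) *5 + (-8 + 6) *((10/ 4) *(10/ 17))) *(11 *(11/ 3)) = 22748/ 51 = 446.04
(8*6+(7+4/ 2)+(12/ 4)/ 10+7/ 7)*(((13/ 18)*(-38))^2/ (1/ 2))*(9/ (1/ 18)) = 14227298.80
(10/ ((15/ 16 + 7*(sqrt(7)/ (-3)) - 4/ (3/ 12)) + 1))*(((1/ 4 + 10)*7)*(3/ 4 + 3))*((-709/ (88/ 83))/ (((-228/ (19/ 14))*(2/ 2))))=-122144304375/ 129471584 + 1266681675*sqrt(7)/ 8091974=-529.25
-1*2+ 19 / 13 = -0.54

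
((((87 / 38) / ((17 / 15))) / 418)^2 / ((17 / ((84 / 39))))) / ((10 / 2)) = 2384235 / 4028560423316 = 0.00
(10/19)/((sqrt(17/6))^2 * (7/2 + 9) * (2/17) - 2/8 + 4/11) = 0.12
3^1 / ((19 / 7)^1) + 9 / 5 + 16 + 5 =2271 / 95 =23.91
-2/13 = -0.15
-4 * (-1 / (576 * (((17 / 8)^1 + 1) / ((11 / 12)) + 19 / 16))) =11 / 7281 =0.00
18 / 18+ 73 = 74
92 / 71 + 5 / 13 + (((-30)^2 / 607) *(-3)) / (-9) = 1218357 / 560261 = 2.17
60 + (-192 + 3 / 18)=-791 / 6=-131.83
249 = 249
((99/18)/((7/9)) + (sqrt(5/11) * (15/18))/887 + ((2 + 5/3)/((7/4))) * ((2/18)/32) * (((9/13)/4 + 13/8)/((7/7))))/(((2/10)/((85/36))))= 2125 * sqrt(55)/2107512 + 473460625/5660928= 83.64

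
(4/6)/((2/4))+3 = 13/3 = 4.33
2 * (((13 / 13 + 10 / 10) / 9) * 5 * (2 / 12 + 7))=430 / 27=15.93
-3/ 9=-1/ 3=-0.33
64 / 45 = 1.42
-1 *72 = -72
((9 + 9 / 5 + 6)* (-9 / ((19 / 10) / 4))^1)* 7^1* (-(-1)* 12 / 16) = -31752 / 19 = -1671.16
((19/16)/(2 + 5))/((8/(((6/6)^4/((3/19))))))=361/2688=0.13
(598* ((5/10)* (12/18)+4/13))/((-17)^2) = 1150/867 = 1.33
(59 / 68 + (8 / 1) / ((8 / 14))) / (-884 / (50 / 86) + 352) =-25275 / 1986416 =-0.01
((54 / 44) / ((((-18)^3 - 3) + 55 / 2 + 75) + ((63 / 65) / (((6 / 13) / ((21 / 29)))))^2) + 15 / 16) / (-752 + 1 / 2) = -26498927095 / 21246393807672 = -0.00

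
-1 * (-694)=694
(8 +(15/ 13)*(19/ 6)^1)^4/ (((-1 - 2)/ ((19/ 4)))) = -53382985713/ 1827904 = -29204.48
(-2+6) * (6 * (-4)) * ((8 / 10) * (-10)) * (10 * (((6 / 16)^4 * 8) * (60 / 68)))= 18225 / 17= 1072.06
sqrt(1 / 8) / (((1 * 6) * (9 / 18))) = sqrt(2) / 12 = 0.12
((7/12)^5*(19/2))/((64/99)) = 0.99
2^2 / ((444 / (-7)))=-0.06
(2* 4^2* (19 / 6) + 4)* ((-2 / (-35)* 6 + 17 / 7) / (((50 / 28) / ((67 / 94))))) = 2053684 / 17625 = 116.52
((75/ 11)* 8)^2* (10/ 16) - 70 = 216530/ 121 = 1789.50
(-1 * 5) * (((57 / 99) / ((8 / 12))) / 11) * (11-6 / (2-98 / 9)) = -8873 / 1936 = -4.58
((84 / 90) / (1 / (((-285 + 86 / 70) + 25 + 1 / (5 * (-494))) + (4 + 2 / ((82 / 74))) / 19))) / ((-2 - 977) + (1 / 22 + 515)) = 0.52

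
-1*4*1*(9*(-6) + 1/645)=139316/645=215.99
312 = 312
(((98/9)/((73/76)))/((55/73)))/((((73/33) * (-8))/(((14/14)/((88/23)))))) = -21413/96360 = -0.22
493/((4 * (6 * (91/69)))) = 11339/728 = 15.58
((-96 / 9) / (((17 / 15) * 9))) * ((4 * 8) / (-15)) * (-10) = -10240 / 459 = -22.31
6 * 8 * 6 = 288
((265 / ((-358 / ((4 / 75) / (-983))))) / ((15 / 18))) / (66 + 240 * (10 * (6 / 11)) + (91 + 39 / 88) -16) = 18656 / 561509579475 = 0.00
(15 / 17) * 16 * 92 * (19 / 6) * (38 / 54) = 1328480 / 459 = 2894.29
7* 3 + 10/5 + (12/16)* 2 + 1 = 51/2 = 25.50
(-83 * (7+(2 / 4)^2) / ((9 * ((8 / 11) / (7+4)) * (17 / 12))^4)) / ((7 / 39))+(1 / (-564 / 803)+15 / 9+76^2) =-40981120332869 / 47482690752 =-863.07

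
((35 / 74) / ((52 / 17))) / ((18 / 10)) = 2975 / 34632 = 0.09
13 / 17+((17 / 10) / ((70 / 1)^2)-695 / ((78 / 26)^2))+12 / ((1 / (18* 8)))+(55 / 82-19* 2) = 496172122141 / 307377000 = 1614.21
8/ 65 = 0.12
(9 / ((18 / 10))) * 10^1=50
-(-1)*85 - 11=74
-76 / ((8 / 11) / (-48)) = 5016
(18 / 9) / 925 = 2 / 925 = 0.00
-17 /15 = -1.13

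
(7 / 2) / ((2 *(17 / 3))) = 21 / 68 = 0.31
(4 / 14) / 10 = 1 / 35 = 0.03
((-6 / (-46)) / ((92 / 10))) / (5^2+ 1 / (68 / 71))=510 / 936859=0.00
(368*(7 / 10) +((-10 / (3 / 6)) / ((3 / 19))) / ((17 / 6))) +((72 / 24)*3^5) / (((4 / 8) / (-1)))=-105834 / 85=-1245.11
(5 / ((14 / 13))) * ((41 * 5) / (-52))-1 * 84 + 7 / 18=-51365 / 504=-101.91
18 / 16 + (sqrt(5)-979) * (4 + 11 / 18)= -324947 / 72 + 83 * sqrt(5) / 18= -4502.84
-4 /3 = -1.33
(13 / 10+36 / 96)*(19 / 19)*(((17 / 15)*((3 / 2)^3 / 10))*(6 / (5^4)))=30753 / 5000000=0.01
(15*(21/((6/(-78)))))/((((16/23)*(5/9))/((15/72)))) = -282555/128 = -2207.46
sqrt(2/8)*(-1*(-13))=13/2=6.50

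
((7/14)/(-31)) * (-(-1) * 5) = -5/62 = -0.08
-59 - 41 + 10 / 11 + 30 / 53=-57440 / 583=-98.52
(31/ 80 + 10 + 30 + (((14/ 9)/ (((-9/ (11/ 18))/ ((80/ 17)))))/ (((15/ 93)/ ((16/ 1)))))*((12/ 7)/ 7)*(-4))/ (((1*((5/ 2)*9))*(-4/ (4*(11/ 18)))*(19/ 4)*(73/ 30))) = -2256866777/ 10829127330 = -0.21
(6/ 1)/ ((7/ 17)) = 102/ 7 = 14.57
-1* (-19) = 19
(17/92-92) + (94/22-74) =-163481/1012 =-161.54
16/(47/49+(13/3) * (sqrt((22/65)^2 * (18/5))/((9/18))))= -4606000/9020547+8451520 * sqrt(10)/9020547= 2.45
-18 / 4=-9 / 2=-4.50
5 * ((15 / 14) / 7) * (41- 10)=2325 / 98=23.72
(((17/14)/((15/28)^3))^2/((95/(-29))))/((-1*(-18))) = -10302863872/9738984375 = -1.06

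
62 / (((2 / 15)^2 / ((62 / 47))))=216225 / 47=4600.53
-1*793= -793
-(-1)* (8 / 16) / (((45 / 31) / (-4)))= -62 / 45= -1.38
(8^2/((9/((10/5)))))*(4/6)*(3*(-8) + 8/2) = -5120/27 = -189.63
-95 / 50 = -19 / 10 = -1.90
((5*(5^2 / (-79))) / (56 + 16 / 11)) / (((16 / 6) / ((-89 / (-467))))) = -367125 / 186531008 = -0.00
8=8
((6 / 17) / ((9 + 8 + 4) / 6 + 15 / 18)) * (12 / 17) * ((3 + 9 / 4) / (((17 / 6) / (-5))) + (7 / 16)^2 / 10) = -10863909 / 20438080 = -0.53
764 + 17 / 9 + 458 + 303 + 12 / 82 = 563476 / 369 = 1527.04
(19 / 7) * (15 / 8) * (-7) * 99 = -28215 / 8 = -3526.88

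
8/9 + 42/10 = 5.09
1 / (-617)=-1 / 617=-0.00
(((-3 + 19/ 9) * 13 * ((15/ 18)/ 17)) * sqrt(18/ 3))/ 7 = -260 * sqrt(6)/ 3213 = -0.20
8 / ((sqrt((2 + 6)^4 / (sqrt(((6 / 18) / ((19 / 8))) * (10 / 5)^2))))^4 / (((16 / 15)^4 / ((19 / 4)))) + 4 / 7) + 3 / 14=1151364773 / 5373033778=0.21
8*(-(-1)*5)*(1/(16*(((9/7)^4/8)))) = 7.32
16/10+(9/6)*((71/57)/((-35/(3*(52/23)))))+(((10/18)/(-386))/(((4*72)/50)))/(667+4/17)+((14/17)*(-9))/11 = 0.56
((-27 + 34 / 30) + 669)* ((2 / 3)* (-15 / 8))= -9647 / 12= -803.92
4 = 4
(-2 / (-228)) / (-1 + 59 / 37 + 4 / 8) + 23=106228 / 4617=23.01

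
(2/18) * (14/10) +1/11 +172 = 85262/495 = 172.25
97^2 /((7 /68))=639812 /7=91401.71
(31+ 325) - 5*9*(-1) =401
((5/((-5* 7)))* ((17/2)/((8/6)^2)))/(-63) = 17/1568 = 0.01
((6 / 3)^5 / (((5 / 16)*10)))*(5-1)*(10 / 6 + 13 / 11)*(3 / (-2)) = -48128 / 275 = -175.01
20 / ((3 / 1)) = 20 / 3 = 6.67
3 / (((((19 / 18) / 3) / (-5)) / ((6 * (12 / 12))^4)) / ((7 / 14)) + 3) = 524880 / 524861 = 1.00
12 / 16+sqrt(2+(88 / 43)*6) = 3 / 4+sqrt(26402) / 43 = 4.53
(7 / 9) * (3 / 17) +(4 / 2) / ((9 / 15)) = 59 / 17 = 3.47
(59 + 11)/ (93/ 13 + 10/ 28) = 12740/ 1367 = 9.32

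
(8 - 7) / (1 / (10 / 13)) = 0.77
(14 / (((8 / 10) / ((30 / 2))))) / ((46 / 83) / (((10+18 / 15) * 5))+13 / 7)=610050 / 4339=140.60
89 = 89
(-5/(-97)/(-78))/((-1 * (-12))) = -0.00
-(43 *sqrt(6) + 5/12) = -43 *sqrt(6)-5/12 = -105.74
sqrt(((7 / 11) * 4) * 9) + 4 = 4 + 6 * sqrt(77) / 11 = 8.79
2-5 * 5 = -23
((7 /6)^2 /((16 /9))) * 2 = 49 /32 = 1.53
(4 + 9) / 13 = 1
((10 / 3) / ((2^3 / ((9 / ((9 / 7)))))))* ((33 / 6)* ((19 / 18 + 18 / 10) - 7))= -28721 / 432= -66.48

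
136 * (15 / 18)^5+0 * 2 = 53125 / 972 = 54.66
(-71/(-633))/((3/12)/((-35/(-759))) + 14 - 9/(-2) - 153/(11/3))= -109340/17357493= -0.01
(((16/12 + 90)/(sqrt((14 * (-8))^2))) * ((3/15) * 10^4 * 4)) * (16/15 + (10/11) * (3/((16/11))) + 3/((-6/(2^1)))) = 798025/63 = 12667.06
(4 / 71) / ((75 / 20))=0.02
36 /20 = 9 /5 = 1.80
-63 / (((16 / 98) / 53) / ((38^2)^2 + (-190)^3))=97632082863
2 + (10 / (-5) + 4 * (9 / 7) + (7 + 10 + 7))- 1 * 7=155 / 7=22.14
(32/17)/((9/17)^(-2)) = 0.53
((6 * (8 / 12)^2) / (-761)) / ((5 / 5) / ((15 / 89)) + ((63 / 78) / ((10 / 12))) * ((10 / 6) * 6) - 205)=65 / 3512776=0.00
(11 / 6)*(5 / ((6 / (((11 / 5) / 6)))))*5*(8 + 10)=605 / 12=50.42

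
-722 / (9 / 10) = -802.22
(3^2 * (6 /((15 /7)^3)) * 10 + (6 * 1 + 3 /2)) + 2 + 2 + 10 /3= 10457 /150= 69.71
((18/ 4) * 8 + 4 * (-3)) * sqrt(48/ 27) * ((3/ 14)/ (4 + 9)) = 48/ 91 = 0.53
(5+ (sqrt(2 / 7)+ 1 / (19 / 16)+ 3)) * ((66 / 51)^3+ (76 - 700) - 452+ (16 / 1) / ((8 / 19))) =-854959728 / 93347 - 5089046 * sqrt(14) / 34391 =-9712.62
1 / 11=0.09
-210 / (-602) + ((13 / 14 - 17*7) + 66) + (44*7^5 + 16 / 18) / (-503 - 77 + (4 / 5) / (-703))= -1831839885679 / 1380712284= -1326.74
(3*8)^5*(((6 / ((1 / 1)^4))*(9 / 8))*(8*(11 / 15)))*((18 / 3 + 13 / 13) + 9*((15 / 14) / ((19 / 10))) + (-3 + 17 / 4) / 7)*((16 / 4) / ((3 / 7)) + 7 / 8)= 749426743296 / 19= 39443512805.05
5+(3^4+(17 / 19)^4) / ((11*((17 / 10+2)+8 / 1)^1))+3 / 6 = 2057744837 / 335446254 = 6.13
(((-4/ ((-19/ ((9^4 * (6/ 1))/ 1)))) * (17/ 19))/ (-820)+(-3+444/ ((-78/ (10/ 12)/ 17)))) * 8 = -2140031744/ 2886195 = -741.47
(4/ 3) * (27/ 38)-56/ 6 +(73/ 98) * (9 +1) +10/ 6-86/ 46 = -73225/ 64239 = -1.14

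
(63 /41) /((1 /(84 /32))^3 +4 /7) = 2.45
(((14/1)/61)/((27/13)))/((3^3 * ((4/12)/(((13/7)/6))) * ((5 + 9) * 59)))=169/36731394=0.00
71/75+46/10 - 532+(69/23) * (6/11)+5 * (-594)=-2883224/825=-3494.82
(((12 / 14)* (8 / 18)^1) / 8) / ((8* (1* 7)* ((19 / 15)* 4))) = 5 / 29792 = 0.00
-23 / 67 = -0.34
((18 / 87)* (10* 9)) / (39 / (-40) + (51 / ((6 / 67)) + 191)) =7200 / 293683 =0.02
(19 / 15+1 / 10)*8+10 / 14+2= 1433 / 105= 13.65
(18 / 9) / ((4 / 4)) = 2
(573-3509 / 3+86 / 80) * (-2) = 71471 / 60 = 1191.18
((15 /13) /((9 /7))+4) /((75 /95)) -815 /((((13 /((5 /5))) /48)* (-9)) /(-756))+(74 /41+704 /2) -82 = -6056149571 /23985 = -252497.38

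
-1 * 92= -92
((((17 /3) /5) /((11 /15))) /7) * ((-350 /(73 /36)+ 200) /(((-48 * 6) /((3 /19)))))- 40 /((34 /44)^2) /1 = -12406385965 /185189466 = -66.99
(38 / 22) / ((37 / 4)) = 76 / 407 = 0.19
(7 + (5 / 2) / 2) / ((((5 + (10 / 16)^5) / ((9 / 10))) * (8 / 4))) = 202752 / 278275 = 0.73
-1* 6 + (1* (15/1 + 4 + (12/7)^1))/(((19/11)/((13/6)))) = 15947/798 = 19.98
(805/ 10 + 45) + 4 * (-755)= -5789/ 2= -2894.50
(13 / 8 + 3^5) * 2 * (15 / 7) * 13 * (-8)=-763230 / 7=-109032.86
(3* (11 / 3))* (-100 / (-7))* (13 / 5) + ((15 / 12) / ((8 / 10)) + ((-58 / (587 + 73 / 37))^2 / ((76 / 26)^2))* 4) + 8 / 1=125446790696623 / 300012556032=418.14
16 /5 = 3.20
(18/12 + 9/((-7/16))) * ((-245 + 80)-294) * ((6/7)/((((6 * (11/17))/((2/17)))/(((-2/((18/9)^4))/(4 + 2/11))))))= -122553/18032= -6.80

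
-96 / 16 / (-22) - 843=-9270 / 11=-842.73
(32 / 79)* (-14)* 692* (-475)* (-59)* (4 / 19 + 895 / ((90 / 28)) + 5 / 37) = -806587189408000 / 26307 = -30660553822.48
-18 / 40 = -9 / 20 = -0.45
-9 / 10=-0.90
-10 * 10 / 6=-50 / 3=-16.67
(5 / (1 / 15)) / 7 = 75 / 7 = 10.71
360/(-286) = -180/143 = -1.26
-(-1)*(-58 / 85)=-0.68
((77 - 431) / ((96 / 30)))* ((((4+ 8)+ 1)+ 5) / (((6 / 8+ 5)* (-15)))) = 531 / 23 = 23.09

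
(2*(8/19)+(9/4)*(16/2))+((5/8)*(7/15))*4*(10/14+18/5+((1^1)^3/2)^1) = 27883/1140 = 24.46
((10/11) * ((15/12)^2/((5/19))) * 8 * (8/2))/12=475/33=14.39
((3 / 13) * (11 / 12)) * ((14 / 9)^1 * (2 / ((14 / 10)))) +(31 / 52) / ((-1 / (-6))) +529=124733 / 234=533.05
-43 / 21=-2.05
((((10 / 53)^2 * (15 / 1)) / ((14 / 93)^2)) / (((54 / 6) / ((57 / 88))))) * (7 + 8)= 308120625 / 12112408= 25.44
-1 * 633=-633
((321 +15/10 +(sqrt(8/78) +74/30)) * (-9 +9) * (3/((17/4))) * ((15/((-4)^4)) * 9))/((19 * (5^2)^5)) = 0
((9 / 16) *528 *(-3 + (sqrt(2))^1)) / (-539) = 81 / 49 -27 *sqrt(2) / 49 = 0.87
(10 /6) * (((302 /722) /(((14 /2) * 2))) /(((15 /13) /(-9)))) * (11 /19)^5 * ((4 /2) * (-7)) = 316143113 /893871739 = 0.35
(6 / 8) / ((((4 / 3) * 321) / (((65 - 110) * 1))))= -0.08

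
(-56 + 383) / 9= 109 / 3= 36.33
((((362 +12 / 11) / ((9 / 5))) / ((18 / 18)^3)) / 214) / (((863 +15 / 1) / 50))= 249625 / 4650327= 0.05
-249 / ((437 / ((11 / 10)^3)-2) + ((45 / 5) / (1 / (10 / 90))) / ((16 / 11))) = -5302704 / 6964049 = -0.76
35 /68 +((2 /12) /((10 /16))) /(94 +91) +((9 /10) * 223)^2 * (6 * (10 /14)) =228028535669 /1320900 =172631.19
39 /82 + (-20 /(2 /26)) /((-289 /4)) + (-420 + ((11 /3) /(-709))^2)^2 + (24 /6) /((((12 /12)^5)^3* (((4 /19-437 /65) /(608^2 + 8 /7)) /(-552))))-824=1142459889706356491512772945879 /9102831605805012702606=125505989.69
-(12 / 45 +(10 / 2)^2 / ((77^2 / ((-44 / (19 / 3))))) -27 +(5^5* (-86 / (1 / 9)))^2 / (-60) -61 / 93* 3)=464329240361425261 / 4762065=97505859403.73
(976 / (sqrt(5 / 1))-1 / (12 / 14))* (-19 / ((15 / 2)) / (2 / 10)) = 133 / 9-37088* sqrt(5) / 15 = -5513.97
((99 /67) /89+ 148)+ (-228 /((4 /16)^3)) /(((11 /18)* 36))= -33797195 /65593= -515.26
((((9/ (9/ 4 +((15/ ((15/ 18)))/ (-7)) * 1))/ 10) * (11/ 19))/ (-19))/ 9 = 154/ 16245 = 0.01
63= 63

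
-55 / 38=-1.45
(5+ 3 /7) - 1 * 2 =24 /7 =3.43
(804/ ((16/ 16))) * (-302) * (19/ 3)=-1537784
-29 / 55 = -0.53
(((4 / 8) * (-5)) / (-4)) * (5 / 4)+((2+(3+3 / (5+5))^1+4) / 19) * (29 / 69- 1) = 6957 / 13984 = 0.50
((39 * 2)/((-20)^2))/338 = 3/5200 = 0.00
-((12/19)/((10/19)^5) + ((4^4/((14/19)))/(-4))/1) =12463259/175000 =71.22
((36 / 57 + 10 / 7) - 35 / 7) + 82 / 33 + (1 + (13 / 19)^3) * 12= 24382315 / 1584429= 15.39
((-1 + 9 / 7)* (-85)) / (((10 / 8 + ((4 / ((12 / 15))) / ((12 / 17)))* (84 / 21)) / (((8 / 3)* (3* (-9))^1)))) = 29376 / 497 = 59.11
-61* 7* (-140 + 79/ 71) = 4210647/ 71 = 59304.89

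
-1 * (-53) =53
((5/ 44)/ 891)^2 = 25/ 1536953616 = 0.00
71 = 71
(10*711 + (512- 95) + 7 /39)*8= 2348480 /39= 60217.44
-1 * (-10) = 10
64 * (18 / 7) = 1152 / 7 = 164.57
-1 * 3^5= -243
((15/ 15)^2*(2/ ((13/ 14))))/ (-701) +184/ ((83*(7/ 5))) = 8367692/ 5294653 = 1.58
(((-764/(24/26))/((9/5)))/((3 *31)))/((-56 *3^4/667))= 8280805/11389896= 0.73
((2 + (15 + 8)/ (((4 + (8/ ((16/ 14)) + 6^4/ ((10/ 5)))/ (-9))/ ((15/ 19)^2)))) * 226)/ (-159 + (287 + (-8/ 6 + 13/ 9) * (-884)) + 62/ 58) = 23614632198/ 1799068409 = 13.13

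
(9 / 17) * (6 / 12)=9 / 34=0.26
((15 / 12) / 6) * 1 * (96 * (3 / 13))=4.62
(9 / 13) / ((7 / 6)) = 54 / 91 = 0.59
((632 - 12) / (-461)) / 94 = -310 / 21667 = -0.01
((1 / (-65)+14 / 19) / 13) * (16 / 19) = 14256 / 305045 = 0.05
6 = 6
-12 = -12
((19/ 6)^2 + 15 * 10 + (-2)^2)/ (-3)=-5905/ 108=-54.68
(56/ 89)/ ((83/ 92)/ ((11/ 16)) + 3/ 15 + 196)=0.00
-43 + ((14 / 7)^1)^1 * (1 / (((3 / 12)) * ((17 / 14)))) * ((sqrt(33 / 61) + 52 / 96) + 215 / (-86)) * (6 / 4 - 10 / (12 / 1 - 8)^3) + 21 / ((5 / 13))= -23407 / 4080 + 301 * sqrt(2013) / 2074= 0.77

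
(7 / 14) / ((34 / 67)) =67 / 68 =0.99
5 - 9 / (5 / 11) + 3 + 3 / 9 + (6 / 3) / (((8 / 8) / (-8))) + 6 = -322 / 15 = -21.47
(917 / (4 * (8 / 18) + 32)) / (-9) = -917 / 304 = -3.02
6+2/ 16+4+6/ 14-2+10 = 18.55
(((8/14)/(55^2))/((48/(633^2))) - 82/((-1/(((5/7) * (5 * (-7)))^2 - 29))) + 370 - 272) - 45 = 4144081063/84700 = 48926.58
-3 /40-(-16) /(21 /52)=33217 /840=39.54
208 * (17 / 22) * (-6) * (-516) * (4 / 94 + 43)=21418475.33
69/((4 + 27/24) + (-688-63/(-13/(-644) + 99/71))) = -11900936/125462091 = -0.09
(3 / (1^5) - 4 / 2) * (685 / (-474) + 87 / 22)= 6542 / 2607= 2.51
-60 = -60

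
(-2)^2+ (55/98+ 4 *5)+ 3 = 2701/98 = 27.56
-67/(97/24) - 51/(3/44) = -74164/97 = -764.58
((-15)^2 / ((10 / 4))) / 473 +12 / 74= 6168 / 17501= 0.35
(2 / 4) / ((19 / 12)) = 6 / 19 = 0.32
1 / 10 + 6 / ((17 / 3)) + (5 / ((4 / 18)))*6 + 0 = 136.16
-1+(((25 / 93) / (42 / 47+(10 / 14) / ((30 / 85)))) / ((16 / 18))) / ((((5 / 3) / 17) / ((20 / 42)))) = -177283 / 357058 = -0.50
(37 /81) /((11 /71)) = 2627 /891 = 2.95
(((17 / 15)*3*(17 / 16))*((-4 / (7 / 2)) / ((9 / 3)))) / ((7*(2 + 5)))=-289 / 10290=-0.03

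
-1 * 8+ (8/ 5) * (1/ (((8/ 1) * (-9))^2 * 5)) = -129599/ 16200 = -8.00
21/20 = 1.05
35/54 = 0.65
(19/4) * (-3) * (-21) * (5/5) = 1197/4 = 299.25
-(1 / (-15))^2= -1 / 225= -0.00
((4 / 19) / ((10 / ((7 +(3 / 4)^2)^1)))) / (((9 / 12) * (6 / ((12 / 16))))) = 121 / 4560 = 0.03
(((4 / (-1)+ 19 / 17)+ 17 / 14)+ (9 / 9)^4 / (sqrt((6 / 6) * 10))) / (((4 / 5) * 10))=-397 / 1904+ sqrt(10) / 80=-0.17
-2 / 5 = -0.40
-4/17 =-0.24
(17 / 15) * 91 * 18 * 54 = 501228 / 5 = 100245.60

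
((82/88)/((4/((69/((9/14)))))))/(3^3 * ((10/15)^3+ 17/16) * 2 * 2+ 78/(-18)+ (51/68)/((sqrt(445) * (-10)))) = 0.18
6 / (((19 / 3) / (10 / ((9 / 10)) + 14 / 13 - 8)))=980 / 247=3.97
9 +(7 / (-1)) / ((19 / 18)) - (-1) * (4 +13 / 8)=1215 / 152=7.99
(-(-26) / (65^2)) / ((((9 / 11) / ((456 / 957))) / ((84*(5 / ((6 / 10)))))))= 8512 / 3393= 2.51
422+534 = 956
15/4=3.75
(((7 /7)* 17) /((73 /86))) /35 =1462 /2555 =0.57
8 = 8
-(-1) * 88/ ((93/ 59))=55.83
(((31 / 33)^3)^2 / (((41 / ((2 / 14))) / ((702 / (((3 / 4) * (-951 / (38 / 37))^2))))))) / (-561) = -133281752797856 / 28605554442608341116303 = -0.00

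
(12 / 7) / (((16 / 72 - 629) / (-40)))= 4320 / 39613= 0.11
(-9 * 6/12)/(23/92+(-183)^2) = -18/133957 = -0.00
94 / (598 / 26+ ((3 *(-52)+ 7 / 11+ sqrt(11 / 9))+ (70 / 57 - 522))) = -24136054008 / 167702873765 - 12318042 *sqrt(11) / 167702873765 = -0.14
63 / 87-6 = -153 / 29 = -5.28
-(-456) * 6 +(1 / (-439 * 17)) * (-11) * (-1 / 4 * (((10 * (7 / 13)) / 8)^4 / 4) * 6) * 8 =149294141288463 / 54566590208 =2736.00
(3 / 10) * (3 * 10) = 9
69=69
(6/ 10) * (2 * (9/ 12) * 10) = 9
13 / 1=13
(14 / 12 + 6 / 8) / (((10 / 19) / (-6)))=-437 / 20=-21.85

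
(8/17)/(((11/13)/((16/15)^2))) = 26624/42075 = 0.63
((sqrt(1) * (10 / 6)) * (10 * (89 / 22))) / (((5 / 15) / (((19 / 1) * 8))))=338200 / 11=30745.45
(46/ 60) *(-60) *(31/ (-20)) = 713/ 10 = 71.30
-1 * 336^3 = -37933056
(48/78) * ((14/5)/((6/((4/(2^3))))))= 28/195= 0.14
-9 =-9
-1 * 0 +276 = 276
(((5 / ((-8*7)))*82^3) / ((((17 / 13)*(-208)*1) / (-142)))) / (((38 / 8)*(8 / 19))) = -24466955 / 1904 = -12850.29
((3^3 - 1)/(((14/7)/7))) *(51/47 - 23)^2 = 96541900/2209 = 43703.89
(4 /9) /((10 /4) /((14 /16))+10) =14 /405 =0.03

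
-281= -281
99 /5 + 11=154 /5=30.80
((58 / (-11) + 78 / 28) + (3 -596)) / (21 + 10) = -19.21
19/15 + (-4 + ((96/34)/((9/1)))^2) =-34267/13005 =-2.63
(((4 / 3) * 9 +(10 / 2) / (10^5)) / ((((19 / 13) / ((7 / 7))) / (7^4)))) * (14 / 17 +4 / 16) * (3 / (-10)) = -1640562115647 / 258400000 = -6348.92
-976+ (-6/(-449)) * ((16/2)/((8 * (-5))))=-2191126/2245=-976.00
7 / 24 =0.29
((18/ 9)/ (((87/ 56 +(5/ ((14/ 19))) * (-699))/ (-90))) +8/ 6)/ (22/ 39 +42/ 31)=0.71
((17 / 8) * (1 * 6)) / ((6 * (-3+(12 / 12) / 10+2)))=-85 / 36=-2.36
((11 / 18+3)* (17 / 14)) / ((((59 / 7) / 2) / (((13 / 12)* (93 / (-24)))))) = -445315 / 101952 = -4.37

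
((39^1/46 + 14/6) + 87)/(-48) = -12445/6624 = -1.88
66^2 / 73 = 4356 / 73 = 59.67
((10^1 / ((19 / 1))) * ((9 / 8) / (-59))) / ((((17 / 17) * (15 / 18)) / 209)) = -297 / 118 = -2.52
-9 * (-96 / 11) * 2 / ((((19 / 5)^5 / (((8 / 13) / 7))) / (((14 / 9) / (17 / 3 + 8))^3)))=627200000 / 24403696342597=0.00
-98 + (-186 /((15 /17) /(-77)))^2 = 6586618514 /25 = 263464740.56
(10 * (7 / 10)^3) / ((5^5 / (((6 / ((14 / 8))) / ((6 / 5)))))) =49 / 15625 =0.00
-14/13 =-1.08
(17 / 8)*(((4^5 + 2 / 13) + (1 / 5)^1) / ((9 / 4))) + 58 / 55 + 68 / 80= 4990213 / 5148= 969.35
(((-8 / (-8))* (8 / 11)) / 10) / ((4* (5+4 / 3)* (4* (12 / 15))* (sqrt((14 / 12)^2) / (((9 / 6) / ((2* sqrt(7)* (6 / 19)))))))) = 9* sqrt(7) / 34496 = 0.00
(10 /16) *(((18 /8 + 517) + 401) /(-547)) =-18405 /17504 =-1.05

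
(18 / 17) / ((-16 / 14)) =-63 / 68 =-0.93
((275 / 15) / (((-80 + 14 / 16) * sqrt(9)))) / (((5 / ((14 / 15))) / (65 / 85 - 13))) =256256 / 1452735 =0.18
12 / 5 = 2.40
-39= -39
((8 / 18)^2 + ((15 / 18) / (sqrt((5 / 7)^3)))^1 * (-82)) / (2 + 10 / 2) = 16 / 567 -41 * sqrt(35) / 15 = -16.14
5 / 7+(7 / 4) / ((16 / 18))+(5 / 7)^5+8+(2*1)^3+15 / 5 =11761657 / 537824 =21.87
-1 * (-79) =79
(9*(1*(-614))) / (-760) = 2763 / 380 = 7.27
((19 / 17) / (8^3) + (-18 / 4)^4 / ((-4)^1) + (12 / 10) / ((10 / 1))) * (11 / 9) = -245088943 / 1958400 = -125.15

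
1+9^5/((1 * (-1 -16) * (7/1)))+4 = -58454/119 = -491.21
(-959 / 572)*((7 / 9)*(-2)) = 6713 / 2574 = 2.61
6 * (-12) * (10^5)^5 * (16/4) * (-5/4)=3600000000000000000000000000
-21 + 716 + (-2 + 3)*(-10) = 685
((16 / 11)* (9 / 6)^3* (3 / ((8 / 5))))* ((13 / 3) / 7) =1755 / 308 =5.70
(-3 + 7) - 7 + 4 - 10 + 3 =-6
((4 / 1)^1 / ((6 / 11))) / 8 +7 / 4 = 8 / 3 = 2.67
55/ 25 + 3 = 26/ 5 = 5.20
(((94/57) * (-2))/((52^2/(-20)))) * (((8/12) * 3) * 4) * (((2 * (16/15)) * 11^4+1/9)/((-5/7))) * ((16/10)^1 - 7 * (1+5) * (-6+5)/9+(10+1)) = -958140433208/6502275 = -147354.65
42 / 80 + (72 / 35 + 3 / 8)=207 / 70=2.96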